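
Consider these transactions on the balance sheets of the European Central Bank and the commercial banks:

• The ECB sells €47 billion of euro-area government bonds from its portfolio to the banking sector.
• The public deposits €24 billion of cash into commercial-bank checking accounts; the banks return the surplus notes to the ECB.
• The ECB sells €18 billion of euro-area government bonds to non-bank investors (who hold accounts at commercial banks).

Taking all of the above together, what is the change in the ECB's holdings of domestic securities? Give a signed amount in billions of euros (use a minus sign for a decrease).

OMO sale (to banks) €47 billion: securities removed from the ECB's portfolio → −€47B.
Currency deposit €24 billion: the ECB's securities portfolio is untouched → 0.
Asset sale (to non-banks) €18 billion: securities removed from the ECB's portfolio → −€18B.
Net: −47 + 0 − 18 = -€65 billion.

-€65 billion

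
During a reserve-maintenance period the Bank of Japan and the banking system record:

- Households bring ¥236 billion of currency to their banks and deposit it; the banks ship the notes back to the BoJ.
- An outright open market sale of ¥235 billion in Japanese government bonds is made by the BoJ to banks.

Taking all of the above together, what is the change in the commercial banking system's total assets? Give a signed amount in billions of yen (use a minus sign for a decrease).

Currency deposit ¥236 billion: bank balance sheets expand → +¥236B.
OMO sale (to banks) ¥235 billion: just an asset swap on bank balance sheets → 0.
Net: 236 + 0 = +¥236 billion.

+¥236 billion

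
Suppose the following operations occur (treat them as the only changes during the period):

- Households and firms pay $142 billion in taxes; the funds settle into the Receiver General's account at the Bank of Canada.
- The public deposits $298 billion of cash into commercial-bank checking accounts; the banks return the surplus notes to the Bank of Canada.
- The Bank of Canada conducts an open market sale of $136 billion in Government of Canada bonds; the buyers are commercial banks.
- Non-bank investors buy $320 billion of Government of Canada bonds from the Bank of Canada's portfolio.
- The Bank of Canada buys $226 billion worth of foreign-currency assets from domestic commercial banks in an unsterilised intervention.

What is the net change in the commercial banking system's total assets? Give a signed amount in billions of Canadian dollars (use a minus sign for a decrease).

-$164 billion

Bank of Canada balance sheet:
  Assets:      Securities −$456B, Foreign assets +$226B
  Liabilities: Bank reserves −$74B, Currency in circulation −$298B, Government deposits +$142B
Commercial banking system:
  Assets:      Reserves at CB −$74B, Securities +$136B, Foreign assets −$226B
  Liabilities: Checkable deposits −$164B
Change in total bank assets = -$164 billion.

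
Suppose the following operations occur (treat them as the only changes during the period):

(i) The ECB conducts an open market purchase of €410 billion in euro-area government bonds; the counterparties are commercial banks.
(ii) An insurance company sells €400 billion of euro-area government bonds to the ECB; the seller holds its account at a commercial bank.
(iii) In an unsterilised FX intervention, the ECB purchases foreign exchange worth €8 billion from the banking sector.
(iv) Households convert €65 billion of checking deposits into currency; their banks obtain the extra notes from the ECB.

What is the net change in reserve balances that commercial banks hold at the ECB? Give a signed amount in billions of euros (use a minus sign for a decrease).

ECB balance sheet:
  Assets:      Securities +€810B, Foreign assets +€8B
  Liabilities: Bank reserves +€753B, Currency in circulation +€65B
Commercial banking system:
  Assets:      Reserves at CB +€753B, Securities −€410B, Foreign assets −€8B
  Liabilities: Checkable deposits +€335B
So the change in reserve balances that commercial banks hold at the ECB is +€753 billion.

+€753 billion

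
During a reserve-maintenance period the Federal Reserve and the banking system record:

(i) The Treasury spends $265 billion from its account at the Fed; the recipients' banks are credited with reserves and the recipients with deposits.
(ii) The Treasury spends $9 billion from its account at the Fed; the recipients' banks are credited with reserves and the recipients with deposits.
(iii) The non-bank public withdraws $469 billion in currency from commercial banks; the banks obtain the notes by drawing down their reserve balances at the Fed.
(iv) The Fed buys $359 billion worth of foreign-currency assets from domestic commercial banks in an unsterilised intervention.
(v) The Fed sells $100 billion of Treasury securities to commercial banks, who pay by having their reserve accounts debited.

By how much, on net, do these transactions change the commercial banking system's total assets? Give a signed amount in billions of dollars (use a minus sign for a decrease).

Fed balance sheet:
  Assets:      Securities −$100B, Foreign assets +$359B
  Liabilities: Bank reserves +$64B, Currency in circulation +$469B, Government deposits −$274B
Commercial banking system:
  Assets:      Reserves at CB +$64B, Securities +$100B, Foreign assets −$359B
  Liabilities: Checkable deposits −$195B
Change in total bank assets = -$195 billion.

-$195 billion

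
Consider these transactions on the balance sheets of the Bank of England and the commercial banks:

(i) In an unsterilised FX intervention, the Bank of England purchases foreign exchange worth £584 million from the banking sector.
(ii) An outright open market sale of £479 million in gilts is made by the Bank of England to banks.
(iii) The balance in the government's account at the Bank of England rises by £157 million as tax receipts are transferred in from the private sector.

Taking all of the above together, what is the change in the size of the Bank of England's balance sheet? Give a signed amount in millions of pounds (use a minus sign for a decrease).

+£105 million

FX purchase £584 million: a Bank of England asset is acquired → +£584M.
OMO sale (to banks) £479 million: a Bank of England asset is shed → −£479M.
Government account inflow £157 million: only the composition of liabilities changes → 0.
Net: 584 − 479 + 0 = +£105 million.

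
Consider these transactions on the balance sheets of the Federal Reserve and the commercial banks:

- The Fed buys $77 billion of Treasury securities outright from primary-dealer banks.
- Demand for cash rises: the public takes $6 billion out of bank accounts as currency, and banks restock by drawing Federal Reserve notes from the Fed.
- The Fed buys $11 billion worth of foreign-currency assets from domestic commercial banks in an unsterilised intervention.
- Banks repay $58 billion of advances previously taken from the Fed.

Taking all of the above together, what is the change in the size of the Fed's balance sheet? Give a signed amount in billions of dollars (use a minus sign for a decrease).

OMO purchase (from banks) $77 billion: a Fed asset is acquired → +$77B.
Currency withdrawal $6 billion: only the composition of liabilities changes → 0.
FX purchase $11 billion: a Fed asset is acquired → +$11B.
Discount-window repayment $58 billion: a Fed asset is shed → −$58B.
Net: 77 + 0 + 11 − 58 = +$30 billion.

+$30 billion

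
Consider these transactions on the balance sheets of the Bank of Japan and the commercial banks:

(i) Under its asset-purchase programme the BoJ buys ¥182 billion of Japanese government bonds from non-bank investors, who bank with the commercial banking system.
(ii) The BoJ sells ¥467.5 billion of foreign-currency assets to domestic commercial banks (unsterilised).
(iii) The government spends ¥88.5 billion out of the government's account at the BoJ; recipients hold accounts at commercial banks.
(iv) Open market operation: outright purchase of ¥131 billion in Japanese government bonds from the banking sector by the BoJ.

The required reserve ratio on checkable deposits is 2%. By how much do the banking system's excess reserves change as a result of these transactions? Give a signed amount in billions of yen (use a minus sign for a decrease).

-¥71.41 billion

Asset purchase (from non-banks) ¥182 billion: reserves +¥182B, deposits +¥182B.
FX sale ¥467.5 billion: reserves −¥467.5B, deposits 0.
Government spending ¥88.5 billion: reserves +¥88.5B, deposits +¥88.5B.
OMO purchase (from banks) ¥131 billion: reserves +¥131B, deposits 0.
Totals: Δreserves = −¥66B, Δdeposits = +¥270.5B.
Δrequired reserves = 2% × +¥270.5B = +¥5.41B.
Δexcess reserves = Δreserves − Δrequired = −¥66B − (+¥5.41B) = -¥71.41 billion.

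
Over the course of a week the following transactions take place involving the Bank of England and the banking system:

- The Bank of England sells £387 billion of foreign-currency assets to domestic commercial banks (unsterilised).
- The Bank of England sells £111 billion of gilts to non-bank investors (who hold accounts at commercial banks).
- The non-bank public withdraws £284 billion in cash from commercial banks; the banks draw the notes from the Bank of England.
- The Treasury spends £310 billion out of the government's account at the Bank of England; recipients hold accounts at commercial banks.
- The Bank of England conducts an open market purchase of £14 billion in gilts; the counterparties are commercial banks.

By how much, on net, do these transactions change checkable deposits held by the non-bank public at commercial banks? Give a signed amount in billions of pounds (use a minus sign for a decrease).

-£85 billion

Bank of England balance sheet:
  Assets:      Securities −£97B, Foreign assets −£387B
  Liabilities: Bank reserves −£458B, Currency in circulation +£284B, Government deposits −£310B
Commercial banking system:
  Assets:      Reserves at CB −£458B, Securities −£14B, Foreign assets +£387B
  Liabilities: Checkable deposits −£85B
So the change in checkable deposits held by the non-bank public at commercial banks is -£85 billion.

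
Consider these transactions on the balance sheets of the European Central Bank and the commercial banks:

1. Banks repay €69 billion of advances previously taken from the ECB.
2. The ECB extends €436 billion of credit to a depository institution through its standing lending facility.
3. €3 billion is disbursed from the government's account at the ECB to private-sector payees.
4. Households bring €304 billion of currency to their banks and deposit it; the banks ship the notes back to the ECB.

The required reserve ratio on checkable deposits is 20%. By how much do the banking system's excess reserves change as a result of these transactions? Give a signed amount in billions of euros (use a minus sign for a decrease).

+€612.6 billion

Discount-window repayment €69 billion: reserves −€69B, deposits 0.
Discount-window loan €436 billion: reserves +€436B, deposits 0.
Government spending €3 billion: reserves +€3B, deposits +€3B.
Currency deposit €304 billion: reserves +€304B, deposits +€304B.
Totals: Δreserves = +€674B, Δdeposits = +€307B.
Δrequired reserves = 20% × +€307B = +€61.4B.
Δexcess reserves = Δreserves − Δrequired = +€674B − (+€61.4B) = +€612.6 billion.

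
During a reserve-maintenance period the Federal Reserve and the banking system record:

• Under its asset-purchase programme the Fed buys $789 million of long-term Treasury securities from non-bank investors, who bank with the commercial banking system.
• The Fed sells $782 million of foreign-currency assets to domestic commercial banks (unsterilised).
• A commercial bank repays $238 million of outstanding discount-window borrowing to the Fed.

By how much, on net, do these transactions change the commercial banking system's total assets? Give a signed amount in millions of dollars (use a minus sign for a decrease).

+$551 million

Fed balance sheet:
  Assets:      Securities +$789M, Loans to banks −$238M, Foreign assets −$782M
  Liabilities: Bank reserves −$231M
Commercial banking system:
  Assets:      Reserves at CB −$231M, Foreign assets +$782M
  Liabilities: Checkable deposits +$789M, Borrowings from CB −$238M
Change in total bank assets = +$551 million.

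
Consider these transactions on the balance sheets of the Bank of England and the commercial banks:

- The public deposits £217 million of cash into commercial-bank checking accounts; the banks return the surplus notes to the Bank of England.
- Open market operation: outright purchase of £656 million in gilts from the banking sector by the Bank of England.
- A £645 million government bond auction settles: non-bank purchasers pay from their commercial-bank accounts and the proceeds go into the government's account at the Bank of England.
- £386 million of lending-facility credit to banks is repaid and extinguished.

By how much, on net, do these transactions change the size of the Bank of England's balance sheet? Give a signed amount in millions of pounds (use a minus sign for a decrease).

Currency deposit £217 million: only the composition of liabilities changes → 0.
OMO purchase (from banks) £656 million: a Bank of England asset is acquired → +£656M.
Government account inflow £645 million: only the composition of liabilities changes → 0.
Discount-window repayment £386 million: a Bank of England asset is shed → −£386M.
Net: 0 + 656 + 0 − 386 = +£270 million.

+£270 million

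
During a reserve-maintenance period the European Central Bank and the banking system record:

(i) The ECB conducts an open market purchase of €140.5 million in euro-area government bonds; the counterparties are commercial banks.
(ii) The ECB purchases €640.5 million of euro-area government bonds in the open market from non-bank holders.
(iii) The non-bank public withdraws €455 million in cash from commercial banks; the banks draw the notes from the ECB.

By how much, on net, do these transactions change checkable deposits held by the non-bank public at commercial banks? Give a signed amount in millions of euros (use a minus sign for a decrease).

+€185.5 million

OMO purchase (from banks) €140.5 million: the counterparty is a bank, so public deposits are unchanged → 0.
Asset purchase (from non-banks) €640.5 million: non-bank counterparties' bank balances rise → +€640.5M.
Currency withdrawal €455 million: non-bank counterparties' bank balances fall → −€455M.
Net: 0 + 640.5 − 455 = +€185.5 million.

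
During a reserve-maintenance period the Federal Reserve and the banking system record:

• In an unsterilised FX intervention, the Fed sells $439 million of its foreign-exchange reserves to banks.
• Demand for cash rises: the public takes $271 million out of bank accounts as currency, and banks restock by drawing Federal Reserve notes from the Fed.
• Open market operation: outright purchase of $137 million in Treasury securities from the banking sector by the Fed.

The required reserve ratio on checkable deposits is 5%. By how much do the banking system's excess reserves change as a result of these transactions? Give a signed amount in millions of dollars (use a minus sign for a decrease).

FX sale $439 million: reserves −$439M, deposits 0.
Currency withdrawal $271 million: reserves −$271M, deposits −$271M.
OMO purchase (from banks) $137 million: reserves +$137M, deposits 0.
Totals: Δreserves = −$573M, Δdeposits = −$271M.
Δrequired reserves = 5% × −$271M = −$13.55M.
Δexcess reserves = Δreserves − Δrequired = −$573M − (−$13.55M) = -$559.45 million.

-$559.45 million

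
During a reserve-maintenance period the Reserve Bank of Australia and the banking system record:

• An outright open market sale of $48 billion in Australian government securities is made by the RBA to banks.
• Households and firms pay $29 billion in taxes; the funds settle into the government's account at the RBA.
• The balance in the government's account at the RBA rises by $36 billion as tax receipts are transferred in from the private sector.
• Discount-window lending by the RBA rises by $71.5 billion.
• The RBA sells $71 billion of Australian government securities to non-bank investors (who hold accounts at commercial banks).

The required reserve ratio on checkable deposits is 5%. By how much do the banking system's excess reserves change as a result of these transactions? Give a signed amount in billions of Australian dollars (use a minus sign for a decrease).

OMO sale (to banks) $48 billion: reserves −$48B, deposits 0.
Government account inflow $29 billion: reserves −$29B, deposits −$29B.
Government account inflow $36 billion: reserves −$36B, deposits −$36B.
Discount-window loan $71.5 billion: reserves +$71.5B, deposits 0.
Asset sale (to non-banks) $71 billion: reserves −$71B, deposits −$71B.
Totals: Δreserves = −$112.5B, Δdeposits = −$136B.
Δrequired reserves = 5% × −$136B = −$6.8B.
Δexcess reserves = Δreserves − Δrequired = −$112.5B − (−$6.8B) = -$105.7 billion.

-$105.7 billion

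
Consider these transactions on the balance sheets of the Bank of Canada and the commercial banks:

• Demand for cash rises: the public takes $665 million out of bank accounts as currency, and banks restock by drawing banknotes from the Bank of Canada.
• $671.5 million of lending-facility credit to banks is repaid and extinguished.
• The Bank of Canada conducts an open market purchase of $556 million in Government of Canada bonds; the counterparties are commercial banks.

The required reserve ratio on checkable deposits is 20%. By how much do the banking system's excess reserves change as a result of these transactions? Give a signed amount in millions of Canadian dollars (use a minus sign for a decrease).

Currency withdrawal $665 million: reserves −$665M, deposits −$665M.
Discount-window repayment $671.5 million: reserves −$671.5M, deposits 0.
OMO purchase (from banks) $556 million: reserves +$556M, deposits 0.
Totals: Δreserves = −$780.5M, Δdeposits = −$665M.
Δrequired reserves = 20% × −$665M = −$133M.
Δexcess reserves = Δreserves − Δrequired = −$780.5M − (−$133M) = -$647.5 million.

-$647.5 million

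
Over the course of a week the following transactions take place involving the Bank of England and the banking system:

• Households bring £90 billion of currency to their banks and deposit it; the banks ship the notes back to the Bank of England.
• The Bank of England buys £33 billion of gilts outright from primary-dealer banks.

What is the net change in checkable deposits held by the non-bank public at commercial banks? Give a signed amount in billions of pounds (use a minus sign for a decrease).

Bank of England balance sheet:
  Assets:      Securities +£33B
  Liabilities: Bank reserves +£123B, Currency in circulation −£90B
Commercial banking system:
  Assets:      Reserves at CB +£123B, Securities −£33B
  Liabilities: Checkable deposits +£90B
So the change in checkable deposits held by the non-bank public at commercial banks is +£90 billion.

+£90 billion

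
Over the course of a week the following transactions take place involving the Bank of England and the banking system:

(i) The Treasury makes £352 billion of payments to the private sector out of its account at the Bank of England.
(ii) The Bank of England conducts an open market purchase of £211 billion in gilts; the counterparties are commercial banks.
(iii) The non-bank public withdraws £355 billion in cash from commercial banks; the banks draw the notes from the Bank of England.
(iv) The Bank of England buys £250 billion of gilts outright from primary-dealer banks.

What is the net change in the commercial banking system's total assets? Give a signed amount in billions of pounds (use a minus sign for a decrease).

Bank of England balance sheet:
  Assets:      Securities +£461B
  Liabilities: Bank reserves +£458B, Currency in circulation +£355B, Government deposits −£352B
Commercial banking system:
  Assets:      Reserves at CB +£458B, Securities −£461B
  Liabilities: Checkable deposits −£3B
Change in total bank assets = -£3 billion.

-£3 billion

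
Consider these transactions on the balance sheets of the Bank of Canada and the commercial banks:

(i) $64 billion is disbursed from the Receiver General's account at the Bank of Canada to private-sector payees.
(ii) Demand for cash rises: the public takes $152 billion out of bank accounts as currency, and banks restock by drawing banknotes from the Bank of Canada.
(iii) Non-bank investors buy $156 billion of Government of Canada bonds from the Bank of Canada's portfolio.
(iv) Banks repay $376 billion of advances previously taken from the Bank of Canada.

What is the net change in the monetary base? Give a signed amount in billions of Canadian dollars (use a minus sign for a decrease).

Bank of Canada balance sheet:
  Assets:      Securities −$156B, Loans to banks −$376B
  Liabilities: Bank reserves −$620B, Currency in circulation +$152B, Government deposits −$64B
Monetary base = currency + reserves: +$152B + (−$620B) = -$468 billion.

-$468 billion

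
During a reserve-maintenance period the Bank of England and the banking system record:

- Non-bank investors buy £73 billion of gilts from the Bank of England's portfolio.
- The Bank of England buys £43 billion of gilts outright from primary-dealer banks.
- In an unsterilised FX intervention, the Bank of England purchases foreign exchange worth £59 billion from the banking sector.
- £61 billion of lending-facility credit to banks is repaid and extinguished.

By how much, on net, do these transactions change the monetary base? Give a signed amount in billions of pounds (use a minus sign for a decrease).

Bank of England balance sheet:
  Assets:      Securities −£30B, Loans to banks −£61B, Foreign assets +£59B
  Liabilities: Bank reserves −£32B
Monetary base = currency + reserves: 0 + (−£32B) = -£32 billion.

-£32 billion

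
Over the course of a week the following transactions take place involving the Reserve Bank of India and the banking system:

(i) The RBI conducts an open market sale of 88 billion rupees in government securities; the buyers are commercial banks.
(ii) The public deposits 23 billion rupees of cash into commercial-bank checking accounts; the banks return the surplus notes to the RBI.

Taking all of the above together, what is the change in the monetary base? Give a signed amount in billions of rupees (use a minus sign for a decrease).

-88 billion

OMO sale (to banks) 88 billion rupees: RBI balance sheet contracts → −88B.
Currency deposit 23 billion rupees: just a shift between currency and reserves — both are base money → 0.
Net: −88 + 0 = -88 billion.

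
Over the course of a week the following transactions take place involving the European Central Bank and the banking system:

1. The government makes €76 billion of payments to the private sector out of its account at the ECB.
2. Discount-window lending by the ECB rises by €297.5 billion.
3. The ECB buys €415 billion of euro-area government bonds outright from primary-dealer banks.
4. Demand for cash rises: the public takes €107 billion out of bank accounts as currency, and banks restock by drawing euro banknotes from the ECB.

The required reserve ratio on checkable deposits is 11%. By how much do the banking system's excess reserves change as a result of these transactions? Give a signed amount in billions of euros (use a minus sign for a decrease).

+€684.91 billion

Government spending €76 billion: reserves +€76B, deposits +€76B.
Discount-window loan €297.5 billion: reserves +€297.5B, deposits 0.
OMO purchase (from banks) €415 billion: reserves +€415B, deposits 0.
Currency withdrawal €107 billion: reserves −€107B, deposits −€107B.
Totals: Δreserves = +€681.5B, Δdeposits = −€31B.
Δrequired reserves = 11% × −€31B = −€3.41B.
Δexcess reserves = Δreserves − Δrequired = +€681.5B − (−€3.41B) = +€684.91 billion.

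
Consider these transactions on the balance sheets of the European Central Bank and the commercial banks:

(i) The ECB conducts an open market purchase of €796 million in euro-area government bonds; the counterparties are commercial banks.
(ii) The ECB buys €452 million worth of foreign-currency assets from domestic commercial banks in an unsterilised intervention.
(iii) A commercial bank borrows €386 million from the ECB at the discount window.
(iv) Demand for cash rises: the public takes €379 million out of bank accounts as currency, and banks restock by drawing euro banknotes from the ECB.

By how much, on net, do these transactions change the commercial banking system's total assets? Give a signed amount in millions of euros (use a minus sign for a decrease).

OMO purchase (from banks) €796 million: just an asset swap on bank balance sheets → 0.
FX purchase €452 million: just an asset swap on bank balance sheets → 0.
Discount-window loan €386 million: bank balance sheets expand → +€386M.
Currency withdrawal €379 million: bank balance sheets shrink → −€379M.
Net: 0 + 0 + 386 − 379 = +€7 million.

+€7 million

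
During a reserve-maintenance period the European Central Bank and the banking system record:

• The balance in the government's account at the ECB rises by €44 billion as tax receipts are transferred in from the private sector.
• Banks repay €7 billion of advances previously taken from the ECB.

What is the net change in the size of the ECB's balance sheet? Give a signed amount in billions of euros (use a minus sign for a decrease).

Government account inflow €44 billion: only the composition of liabilities changes → 0.
Discount-window repayment €7 billion: an ECB asset is shed → −€7B.
Net: 0 − 7 = -€7 billion.

-€7 billion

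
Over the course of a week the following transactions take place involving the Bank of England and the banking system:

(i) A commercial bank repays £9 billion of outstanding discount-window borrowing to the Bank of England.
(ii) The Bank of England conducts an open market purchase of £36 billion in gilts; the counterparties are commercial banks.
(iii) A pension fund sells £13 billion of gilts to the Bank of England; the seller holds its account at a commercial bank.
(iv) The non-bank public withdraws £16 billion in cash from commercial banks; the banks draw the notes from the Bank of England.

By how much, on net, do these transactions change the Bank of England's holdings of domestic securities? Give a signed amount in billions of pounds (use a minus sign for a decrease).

+£49 billion

Discount-window repayment £9 billion: the Bank of England's securities portfolio is untouched → 0.
OMO purchase (from banks) £36 billion: securities added to the Bank of England's portfolio → +£36B.
Asset purchase (from non-banks) £13 billion: securities added to the Bank of England's portfolio → +£13B.
Currency withdrawal £16 billion: the Bank of England's securities portfolio is untouched → 0.
Net: 0 + 36 + 13 + 0 = +£49 billion.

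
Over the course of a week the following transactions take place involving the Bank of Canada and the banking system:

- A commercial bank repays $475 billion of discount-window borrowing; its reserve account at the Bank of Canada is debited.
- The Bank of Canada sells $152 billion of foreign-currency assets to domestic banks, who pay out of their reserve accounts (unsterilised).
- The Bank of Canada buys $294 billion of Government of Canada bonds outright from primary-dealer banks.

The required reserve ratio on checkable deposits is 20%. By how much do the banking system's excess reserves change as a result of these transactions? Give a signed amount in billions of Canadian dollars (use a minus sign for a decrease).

Discount-window repayment $475 billion: reserves −$475B, deposits 0.
FX sale $152 billion: reserves −$152B, deposits 0.
OMO purchase (from banks) $294 billion: reserves +$294B, deposits 0.
Totals: Δreserves = −$333B, Δdeposits = 0.
Δrequired reserves = 20% × 0 = 0.
Δexcess reserves = Δreserves − Δrequired = −$333B − (0) = -$333 billion.

-$333 billion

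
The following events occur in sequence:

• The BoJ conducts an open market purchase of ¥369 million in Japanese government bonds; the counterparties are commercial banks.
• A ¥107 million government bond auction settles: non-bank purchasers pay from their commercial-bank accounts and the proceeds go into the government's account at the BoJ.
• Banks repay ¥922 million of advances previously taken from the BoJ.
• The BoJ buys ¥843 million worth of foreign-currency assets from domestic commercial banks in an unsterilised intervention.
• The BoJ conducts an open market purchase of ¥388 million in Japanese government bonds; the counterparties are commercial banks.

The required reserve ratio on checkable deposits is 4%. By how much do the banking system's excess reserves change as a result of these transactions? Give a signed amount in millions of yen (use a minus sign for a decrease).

OMO purchase (from banks) ¥369 million: reserves +¥369M, deposits 0.
Government account inflow ¥107 million: reserves −¥107M, deposits −¥107M.
Discount-window repayment ¥922 million: reserves −¥922M, deposits 0.
FX purchase ¥843 million: reserves +¥843M, deposits 0.
OMO purchase (from banks) ¥388 million: reserves +¥388M, deposits 0.
Totals: Δreserves = +¥571M, Δdeposits = −¥107M.
Δrequired reserves = 4% × −¥107M = −¥4.28M.
Δexcess reserves = Δreserves − Δrequired = +¥571M − (−¥4.28M) = +¥575.28 million.

+¥575.28 million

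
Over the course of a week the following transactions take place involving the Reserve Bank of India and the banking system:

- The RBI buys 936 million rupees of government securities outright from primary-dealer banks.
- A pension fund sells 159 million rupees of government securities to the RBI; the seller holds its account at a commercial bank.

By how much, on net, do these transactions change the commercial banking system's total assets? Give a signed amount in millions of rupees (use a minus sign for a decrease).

RBI balance sheet:
  Assets:      Securities +1095M
  Liabilities: Bank reserves +1095M
Commercial banking system:
  Assets:      Reserves at CB +1095M, Securities −936M
  Liabilities: Checkable deposits +159M
Change in total bank assets = +159 million.

+159 million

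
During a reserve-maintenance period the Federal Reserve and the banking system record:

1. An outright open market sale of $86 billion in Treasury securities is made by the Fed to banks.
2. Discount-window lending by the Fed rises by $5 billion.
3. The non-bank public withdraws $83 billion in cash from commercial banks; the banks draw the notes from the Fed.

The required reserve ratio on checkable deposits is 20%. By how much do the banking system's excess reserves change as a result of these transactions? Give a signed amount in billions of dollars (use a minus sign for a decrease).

-$147.4 billion

OMO sale (to banks) $86 billion: reserves −$86B, deposits 0.
Discount-window loan $5 billion: reserves +$5B, deposits 0.
Currency withdrawal $83 billion: reserves −$83B, deposits −$83B.
Totals: Δreserves = −$164B, Δdeposits = −$83B.
Δrequired reserves = 20% × −$83B = −$16.6B.
Δexcess reserves = Δreserves − Δrequired = −$164B − (−$16.6B) = -$147.4 billion.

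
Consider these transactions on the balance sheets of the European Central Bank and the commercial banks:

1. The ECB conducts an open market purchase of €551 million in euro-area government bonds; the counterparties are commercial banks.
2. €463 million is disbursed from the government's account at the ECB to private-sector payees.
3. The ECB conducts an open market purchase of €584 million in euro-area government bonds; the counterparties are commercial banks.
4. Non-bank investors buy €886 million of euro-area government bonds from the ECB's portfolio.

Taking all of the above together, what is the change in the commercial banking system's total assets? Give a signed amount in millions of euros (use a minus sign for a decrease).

-€423 million

OMO purchase (from banks) €551 million: just an asset swap on bank balance sheets → 0.
Government spending €463 million: bank balance sheets expand → +€463M.
OMO purchase (from banks) €584 million: just an asset swap on bank balance sheets → 0.
Asset sale (to non-banks) €886 million: bank balance sheets shrink → −€886M.
Net: 0 + 463 + 0 − 886 = -€423 million.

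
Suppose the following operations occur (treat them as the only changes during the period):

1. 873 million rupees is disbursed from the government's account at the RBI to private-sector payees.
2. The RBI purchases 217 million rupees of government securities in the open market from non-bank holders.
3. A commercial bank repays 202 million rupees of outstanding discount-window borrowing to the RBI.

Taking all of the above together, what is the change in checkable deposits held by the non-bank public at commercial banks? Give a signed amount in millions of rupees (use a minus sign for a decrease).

Government spending 873 million rupees: non-bank counterparties' bank balances rise → +873M.
Asset purchase (from non-banks) 217 million rupees: non-bank counterparties' bank balances rise → +217M.
Discount-window repayment 202 million rupees: the counterparty is a bank, so public deposits are unchanged → 0.
Net: 873 + 217 + 0 = +1090 million.

+1090 million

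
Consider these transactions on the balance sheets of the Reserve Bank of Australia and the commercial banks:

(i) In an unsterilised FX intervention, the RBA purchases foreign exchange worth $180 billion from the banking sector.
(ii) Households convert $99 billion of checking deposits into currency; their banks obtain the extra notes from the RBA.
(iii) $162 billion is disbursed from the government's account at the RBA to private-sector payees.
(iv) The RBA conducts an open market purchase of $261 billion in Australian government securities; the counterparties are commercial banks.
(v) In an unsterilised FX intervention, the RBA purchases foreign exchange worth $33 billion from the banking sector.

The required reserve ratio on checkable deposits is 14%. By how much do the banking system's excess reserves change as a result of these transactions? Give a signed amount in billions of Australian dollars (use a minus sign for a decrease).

+$528.18 billion

FX purchase $180 billion: reserves +$180B, deposits 0.
Currency withdrawal $99 billion: reserves −$99B, deposits −$99B.
Government spending $162 billion: reserves +$162B, deposits +$162B.
OMO purchase (from banks) $261 billion: reserves +$261B, deposits 0.
FX purchase $33 billion: reserves +$33B, deposits 0.
Totals: Δreserves = +$537B, Δdeposits = +$63B.
Δrequired reserves = 14% × +$63B = +$8.82B.
Δexcess reserves = Δreserves − Δrequired = +$537B − (+$8.82B) = +$528.18 billion.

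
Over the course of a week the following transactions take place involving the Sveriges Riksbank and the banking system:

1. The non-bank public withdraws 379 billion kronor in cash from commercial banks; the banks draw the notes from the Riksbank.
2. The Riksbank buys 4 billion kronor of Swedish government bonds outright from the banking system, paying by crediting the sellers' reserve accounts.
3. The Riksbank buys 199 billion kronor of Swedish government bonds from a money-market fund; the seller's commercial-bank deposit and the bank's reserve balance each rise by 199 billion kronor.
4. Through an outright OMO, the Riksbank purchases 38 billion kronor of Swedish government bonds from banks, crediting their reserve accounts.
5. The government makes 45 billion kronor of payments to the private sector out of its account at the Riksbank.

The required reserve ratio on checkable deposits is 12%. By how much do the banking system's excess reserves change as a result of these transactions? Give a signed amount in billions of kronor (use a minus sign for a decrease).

Currency withdrawal 379 billion kronor: reserves −379B, deposits −379B.
OMO purchase (from banks) 4 billion kronor: reserves +4B, deposits 0.
Asset purchase (from non-banks) 199 billion kronor: reserves +199B, deposits +199B.
OMO purchase (from banks) 38 billion kronor: reserves +38B, deposits 0.
Government spending 45 billion kronor: reserves +45B, deposits +45B.
Totals: Δreserves = −93B, Δdeposits = −135B.
Δrequired reserves = 12% × −135B = −16.2B.
Δexcess reserves = Δreserves − Δrequired = −93B − (−16.2B) = -76.8 billion.

-76.8 billion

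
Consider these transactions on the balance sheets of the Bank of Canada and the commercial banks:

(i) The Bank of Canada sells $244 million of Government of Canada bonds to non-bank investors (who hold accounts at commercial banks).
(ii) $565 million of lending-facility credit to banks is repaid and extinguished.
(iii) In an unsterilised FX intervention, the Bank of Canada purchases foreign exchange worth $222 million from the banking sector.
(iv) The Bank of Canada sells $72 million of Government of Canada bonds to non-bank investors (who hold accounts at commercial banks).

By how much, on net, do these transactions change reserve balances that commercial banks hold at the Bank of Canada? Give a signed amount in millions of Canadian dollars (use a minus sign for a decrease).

-$659 million

Bank of Canada balance sheet:
  Assets:      Securities −$316M, Loans to banks −$565M, Foreign assets +$222M
  Liabilities: Bank reserves −$659M
So the change in reserve balances that commercial banks hold at the Bank of Canada is -$659 million.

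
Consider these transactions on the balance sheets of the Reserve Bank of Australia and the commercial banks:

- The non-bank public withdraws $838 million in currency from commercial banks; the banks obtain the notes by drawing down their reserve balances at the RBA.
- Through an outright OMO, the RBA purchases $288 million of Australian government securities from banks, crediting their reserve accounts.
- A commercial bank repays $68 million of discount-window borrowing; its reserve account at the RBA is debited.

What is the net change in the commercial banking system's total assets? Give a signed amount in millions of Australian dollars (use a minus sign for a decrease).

Currency withdrawal $838 million: bank balance sheets shrink → −$838M.
OMO purchase (from banks) $288 million: just an asset swap on bank balance sheets → 0.
Discount-window repayment $68 million: bank balance sheets shrink → −$68M.
Net: −838 + 0 − 68 = -$906 million.

-$906 million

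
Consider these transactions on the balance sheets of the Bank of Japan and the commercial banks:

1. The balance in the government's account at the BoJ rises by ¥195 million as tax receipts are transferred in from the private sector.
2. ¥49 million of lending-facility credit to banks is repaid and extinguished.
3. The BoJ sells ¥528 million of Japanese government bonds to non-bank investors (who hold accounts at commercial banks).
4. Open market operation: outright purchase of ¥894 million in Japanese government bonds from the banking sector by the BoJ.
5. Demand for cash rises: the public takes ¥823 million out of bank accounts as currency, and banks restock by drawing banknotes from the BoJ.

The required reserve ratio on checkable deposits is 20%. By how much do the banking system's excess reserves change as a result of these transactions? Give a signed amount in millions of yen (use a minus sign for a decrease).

Government account inflow ¥195 million: reserves −¥195M, deposits −¥195M.
Discount-window repayment ¥49 million: reserves −¥49M, deposits 0.
Asset sale (to non-banks) ¥528 million: reserves −¥528M, deposits −¥528M.
OMO purchase (from banks) ¥894 million: reserves +¥894M, deposits 0.
Currency withdrawal ¥823 million: reserves −¥823M, deposits −¥823M.
Totals: Δreserves = −¥701M, Δdeposits = −¥1546M.
Δrequired reserves = 20% × −¥1546M = −¥309.2M.
Δexcess reserves = Δreserves − Δrequired = −¥701M − (−¥309.2M) = -¥391.8 million.

-¥391.8 million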